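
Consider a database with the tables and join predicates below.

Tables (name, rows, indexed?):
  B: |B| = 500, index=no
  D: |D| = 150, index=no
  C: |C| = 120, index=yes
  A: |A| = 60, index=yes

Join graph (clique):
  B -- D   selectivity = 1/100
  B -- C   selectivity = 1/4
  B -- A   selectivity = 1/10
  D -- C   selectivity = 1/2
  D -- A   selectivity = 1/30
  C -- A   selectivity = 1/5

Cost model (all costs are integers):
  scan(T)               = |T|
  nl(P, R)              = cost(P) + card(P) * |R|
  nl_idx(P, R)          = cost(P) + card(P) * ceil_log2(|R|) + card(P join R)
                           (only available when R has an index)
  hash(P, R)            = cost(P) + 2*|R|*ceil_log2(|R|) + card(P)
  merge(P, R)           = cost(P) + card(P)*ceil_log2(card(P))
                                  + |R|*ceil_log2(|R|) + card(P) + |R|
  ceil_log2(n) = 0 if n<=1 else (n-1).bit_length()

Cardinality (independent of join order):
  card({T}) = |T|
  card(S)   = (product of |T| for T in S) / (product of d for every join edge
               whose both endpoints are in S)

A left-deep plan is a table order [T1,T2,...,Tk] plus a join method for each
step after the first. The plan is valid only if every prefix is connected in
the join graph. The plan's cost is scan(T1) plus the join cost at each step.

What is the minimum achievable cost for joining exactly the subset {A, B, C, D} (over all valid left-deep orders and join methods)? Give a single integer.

Selinger DP over subsets of {A,B,C,D}:
  {B}: scan cost=500, card=500
  {D}: scan cost=150, card=150
  {C}: scan cost=120, card=120
  {A}: scan cost=60, card=60
  {BD}: card=750; try (D,hash)→3400, (B,merge)→6500, (D,merge)→6850, (B,hash)→9300, (B,nl)→75150, (D,nl)→75500; best=3400 via (D,hash)
  {BC}: card=15000; try (C,hash)→2680, (B,merge)→6080, (C,merge)→6460, (B,hash)→9240, (C,nl_idx)→19000, (B,nl)→60120 …(+1); best=2680 via (C,hash)
  {AB}: card=3000; try (A,hash)→1720, (B,merge)→5480, (A,merge)→5920, (A,nl_idx)→6500, (B,hash)→9120, (B,nl)→30060 …(+1); best=1720 via (A,hash)
  {CD}: card=9000; try (C,hash)→1980, (D,merge)→2430, (C,merge)→2460, (D,hash)→2640, (C,nl_idx)→10200, (D,nl)→18120 …(+1); best=1980 via (C,hash)
  {AD}: card=300; try (A,hash)→1020, (A,nl_idx)→1350, (D,merge)→1830, (A,merge)→1920, (D,hash)→2520, (D,nl)→9060 …(+1); best=1020 via (A,hash)
  {AC}: card=1440; try (A,hash)→960, (C,merge)→1440, (A,merge)→1500, (C,hash)→1800, (C,nl_idx)→1920, (A,nl_idx)→2280 …(+2); best=960 via (A,hash)
  {BCD}: card=11250; try (C,hash)→5830, (C,merge)→12610, (C,nl_idx)→19900, (B,hash)→19980, (D,hash)→20080, (C,nl)→93400 …(+4); best=5830 via (C,hash)
  {ABD}: card=150; try (A,hash)→4870, (D,hash)→7120, (A,nl_idx)→8050, (B,merge)→9020, (B,hash)→10320, (A,merge)→12070 …(+4); best=4870 via (A,hash)
  {ABC}: card=18000; try (C,hash)→6400, (B,hash)→11400, (A,hash)→18400, (B,merge)→23240, (C,nl_idx)→40720, (C,merge)→41680 …(+5); best=6400 via (C,hash)
  {ACD}: card=3600; try (C,hash)→3000, (D,hash)→4800, (C,merge)→4980, (C,nl_idx)→6720, (A,hash)→11700, (D,merge)→19590 …(+5); best=3000 via (C,hash)
  {ABCD}: card=450; try (C,nl_idx)→6370, (C,hash)→6700, (C,merge)→7180, (B,hash)→15600, (A,hash)→17800, (C,nl)→22870 …(+8); best=6370 via (C,nl_idx)

6370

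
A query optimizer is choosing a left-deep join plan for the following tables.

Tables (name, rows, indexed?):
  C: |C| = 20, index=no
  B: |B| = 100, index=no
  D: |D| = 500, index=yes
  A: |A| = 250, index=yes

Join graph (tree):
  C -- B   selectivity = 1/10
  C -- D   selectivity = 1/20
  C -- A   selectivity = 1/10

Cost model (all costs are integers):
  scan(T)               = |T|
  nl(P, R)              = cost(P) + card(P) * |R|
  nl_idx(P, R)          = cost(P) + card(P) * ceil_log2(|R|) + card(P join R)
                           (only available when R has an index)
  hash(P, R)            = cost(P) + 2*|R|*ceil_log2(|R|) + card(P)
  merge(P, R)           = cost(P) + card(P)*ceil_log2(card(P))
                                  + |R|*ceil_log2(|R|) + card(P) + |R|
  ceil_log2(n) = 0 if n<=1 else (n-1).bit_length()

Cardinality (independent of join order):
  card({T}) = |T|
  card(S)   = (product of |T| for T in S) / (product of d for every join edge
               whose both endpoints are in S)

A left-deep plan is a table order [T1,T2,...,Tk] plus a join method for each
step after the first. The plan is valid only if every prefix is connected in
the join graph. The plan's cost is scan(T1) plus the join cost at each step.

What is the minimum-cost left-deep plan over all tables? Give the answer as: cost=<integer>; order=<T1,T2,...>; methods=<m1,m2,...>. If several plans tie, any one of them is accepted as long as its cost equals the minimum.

Selinger DP (subsets sized 1..n):
  {C}: scan cost=20, card=20
  {B}: scan cost=100, card=100
  {D}: scan cost=500, card=500
  {A}: scan cost=250, card=250
  {BC}: card=200; try (C,hash)→400, (B,merge)→940, (C,merge)→1020, (B,hash)→1440, (B,nl)→2020, (C,nl)→2100; best=400 via (C,hash)
  {CD}: card=500; try (D,nl_idx)→700, (C,hash)→1200, (D,merge)→5140, (C,merge)→5620, (D,hash)→9040, (D,nl)→10020 …(+1); best=700 via (D,nl_idx)
  {AC}: card=500; try (A,nl_idx)→680, (C,hash)→700, (A,merge)→2390, (C,merge)→2620, (A,hash)→4040, (A,nl)→5020 …(+1); best=680 via (A,nl_idx)
  {BCD}: card=5000; try (B,hash)→2600, (B,merge)→6500, (D,merge)→7200, (D,nl_idx)→7200, (D,hash)→9600, (B,nl)→50700 …(+1); best=2600 via (B,hash)
  {ABC}: card=5000; try (B,hash)→2580, (A,merge)→4450, (A,hash)→4600, (B,merge)→6480, (A,nl_idx)→7000, (A,nl)→50400 …(+1); best=2580 via (B,hash)
  {ACD}: card=12500; try (A,hash)→5200, (A,merge)→7950, (D,hash)→10180, (D,merge)→10680, (A,nl_idx)→17200, (D,nl_idx)→17680 …(+2); best=5200 via (A,hash)
  {ABCD}: card=125000; try (A,hash)→11600, (D,hash)→16580, (B,hash)→19100, (A,merge)→74850, (D,merge)→77580, (A,nl_idx)→167600 …(+5); best=11600 via (A,hash)

cost=11600; order=C,D,B,A; methods=nl_idx,hash,hash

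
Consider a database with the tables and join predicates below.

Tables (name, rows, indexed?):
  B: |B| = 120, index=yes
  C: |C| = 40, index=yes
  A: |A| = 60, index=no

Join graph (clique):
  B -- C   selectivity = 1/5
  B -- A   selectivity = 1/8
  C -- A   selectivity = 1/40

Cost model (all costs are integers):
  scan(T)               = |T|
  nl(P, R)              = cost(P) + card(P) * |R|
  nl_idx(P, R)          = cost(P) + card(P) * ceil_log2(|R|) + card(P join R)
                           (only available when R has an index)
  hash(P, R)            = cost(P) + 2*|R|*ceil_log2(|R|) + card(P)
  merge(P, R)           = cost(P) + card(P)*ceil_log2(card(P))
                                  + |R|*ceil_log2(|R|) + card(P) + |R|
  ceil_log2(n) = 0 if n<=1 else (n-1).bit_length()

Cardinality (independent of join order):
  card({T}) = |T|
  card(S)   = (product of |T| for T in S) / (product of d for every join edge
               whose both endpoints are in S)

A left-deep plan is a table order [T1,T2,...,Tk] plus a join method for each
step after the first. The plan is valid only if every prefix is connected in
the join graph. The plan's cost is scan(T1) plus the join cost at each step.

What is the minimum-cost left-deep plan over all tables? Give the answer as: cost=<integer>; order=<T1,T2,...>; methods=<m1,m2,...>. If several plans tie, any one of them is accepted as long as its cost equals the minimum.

cost=1080; order=A,C,B; methods=nl_idx,nl_idx

Selinger DP (subsets sized 1..n):
  {B}: scan cost=120, card=120
  {C}: scan cost=40, card=40
  {A}: scan cost=60, card=60
  {BC}: card=960; try (C,hash)→720, (B,merge)→1280, (B,nl_idx)→1280, (C,merge)→1360, (B,hash)→1760, (C,nl_idx)→1800 …(+2); best=720 via (C,hash)
  {AB}: card=900; try (A,hash)→960, (B,nl_idx)→1380, (B,merge)→1440, (A,merge)→1500, (B,hash)→1800, (B,nl)→7260 …(+1); best=960 via (A,hash)
  {AC}: card=60; try (C,nl_idx)→480, (C,hash)→600, (A,merge)→740, (C,merge)→760, (A,hash)→800, (A,nl)→2440 …(+1); best=480 via (C,nl_idx)
  {ABC}: card=180; try (B,nl_idx)→1080, (B,merge)→1860, (B,hash)→2220, (C,hash)→2340, (A,hash)→2400, (C,nl_idx)→6540 …(+5); best=1080 via (B,nl_idx)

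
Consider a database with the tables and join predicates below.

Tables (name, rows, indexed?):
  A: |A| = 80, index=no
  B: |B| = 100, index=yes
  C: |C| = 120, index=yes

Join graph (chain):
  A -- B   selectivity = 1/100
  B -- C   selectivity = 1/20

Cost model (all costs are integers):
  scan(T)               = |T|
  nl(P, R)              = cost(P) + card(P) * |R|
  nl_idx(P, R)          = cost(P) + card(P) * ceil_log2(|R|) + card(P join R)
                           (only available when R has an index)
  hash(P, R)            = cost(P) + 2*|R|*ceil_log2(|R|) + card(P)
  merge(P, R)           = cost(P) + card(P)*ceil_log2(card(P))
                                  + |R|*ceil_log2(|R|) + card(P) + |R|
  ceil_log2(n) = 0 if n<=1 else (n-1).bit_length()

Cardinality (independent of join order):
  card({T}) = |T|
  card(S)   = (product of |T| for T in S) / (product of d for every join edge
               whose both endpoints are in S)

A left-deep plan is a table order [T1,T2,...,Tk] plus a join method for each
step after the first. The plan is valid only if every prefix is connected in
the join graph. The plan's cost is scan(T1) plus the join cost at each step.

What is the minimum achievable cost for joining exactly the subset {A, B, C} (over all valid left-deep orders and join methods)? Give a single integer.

Selinger DP over subsets of {A,B,C}:
  {A}: scan cost=80, card=80
  {B}: scan cost=100, card=100
  {C}: scan cost=120, card=120
  {AB}: card=80; try (B,nl_idx)→720, (A,hash)→1320, (B,merge)→1520, (A,merge)→1540, (B,hash)→1560, (B,nl)→8080 …(+1); best=720 via (B,nl_idx)
  {BC}: card=600; try (C,nl_idx)→1400, (B,nl_idx)→1560, (B,hash)→1640, (C,merge)→1860, (C,hash)→1880, (B,merge)→1880 …(+2); best=1400 via (C,nl_idx)
  {ABC}: card=480; try (C,nl_idx)→1760, (C,merge)→2320, (C,hash)→2480, (A,hash)→3120, (A,merge)→8640, (C,nl)→10320 …(+1); best=1760 via (C,nl_idx)

1760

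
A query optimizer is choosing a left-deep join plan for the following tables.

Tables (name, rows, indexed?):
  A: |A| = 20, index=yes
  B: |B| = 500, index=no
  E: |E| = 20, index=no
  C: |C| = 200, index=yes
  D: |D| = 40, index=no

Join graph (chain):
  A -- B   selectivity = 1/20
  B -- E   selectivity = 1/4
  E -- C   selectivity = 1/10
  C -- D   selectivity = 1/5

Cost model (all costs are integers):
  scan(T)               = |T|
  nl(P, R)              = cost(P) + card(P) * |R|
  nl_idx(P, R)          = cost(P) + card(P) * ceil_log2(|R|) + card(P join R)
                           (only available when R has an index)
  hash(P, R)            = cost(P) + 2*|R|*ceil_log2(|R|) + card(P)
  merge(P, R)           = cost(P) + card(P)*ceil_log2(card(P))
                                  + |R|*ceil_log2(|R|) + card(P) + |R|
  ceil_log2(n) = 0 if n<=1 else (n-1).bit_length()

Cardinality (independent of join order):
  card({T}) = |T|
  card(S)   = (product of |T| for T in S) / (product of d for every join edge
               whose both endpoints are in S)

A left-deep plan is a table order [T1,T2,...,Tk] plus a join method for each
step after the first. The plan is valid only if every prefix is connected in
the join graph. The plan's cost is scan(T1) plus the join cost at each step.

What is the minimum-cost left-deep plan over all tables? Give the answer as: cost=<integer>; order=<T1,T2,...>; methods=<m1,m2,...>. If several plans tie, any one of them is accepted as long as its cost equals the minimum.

Selinger DP (subsets sized 1..n):
  {A}: scan cost=20, card=20
  {B}: scan cost=500, card=500
  {E}: scan cost=20, card=20
  {C}: scan cost=200, card=200
  {D}: scan cost=40, card=40
  {AB}: card=500; try (A,hash)→1200, (A,nl_idx)→3500, (B,merge)→5140, (A,merge)→5620, (B,hash)→9040, (B,nl)→10020 …(+1); best=1200 via (A,hash)
  {BE}: card=2500; try (E,hash)→1200, (B,merge)→5140, (E,merge)→5620, (B,hash)→9040, (B,nl)→10020, (E,nl)→10500; best=1200 via (E,hash)
  {CE}: card=400; try (C,nl_idx)→580, (E,hash)→600, (C,merge)→1940, (E,merge)→2120, (C,hash)→3240, (C,nl)→4020 …(+1); best=580 via (C,nl_idx)
  {CD}: card=1600; try (D,hash)→880, (C,nl_idx)→1960, (C,merge)→2120, (D,merge)→2280, (C,hash)→3280, (C,nl)→8040 …(+1); best=880 via (D,hash)
  {ABE}: card=2500; try (E,hash)→1900, (A,hash)→3900, (E,merge)→6320, (E,nl)→11200, (A,nl_idx)→16200, (A,merge)→33820 …(+1); best=1900 via (E,hash)
  {BCE}: card=50000; try (C,hash)→6900, (B,merge)→9580, (B,hash)→9980, (C,merge)→35500, (C,nl_idx)→71200, (B,nl)→200580 …(+1); best=6900 via (C,hash)
  {CDE}: card=3200; try (D,hash)→1460, (E,hash)→2680, (D,merge)→4860, (D,nl)→16580, (E,merge)→20200, (E,nl)→32880; best=1460 via (D,hash)
  {ABCE}: card=50000; try (C,hash)→7600, (C,merge)→36200, (A,hash)→57100, (C,nl_idx)→71900, (A,nl_idx)→306900, (C,nl)→501900 …(+2); best=7600 via (C,hash)
  {BCDE}: card=400000; try (B,hash)→13660, (B,merge)→48060, (D,hash)→57380, (D,merge)→857180, (B,nl)→1601460, (D,nl)→2006900; best=13660 via (B,hash)
  {ABCDE}: card=400000; try (D,hash)→58080, (A,hash)→413860, (D,merge)→857880, (D,nl)→2007600, (A,nl_idx)→2413660, (A,nl)→8013660 …(+1); best=58080 via (D,hash)

cost=58080; order=B,A,E,C,D; methods=hash,hash,hash,hash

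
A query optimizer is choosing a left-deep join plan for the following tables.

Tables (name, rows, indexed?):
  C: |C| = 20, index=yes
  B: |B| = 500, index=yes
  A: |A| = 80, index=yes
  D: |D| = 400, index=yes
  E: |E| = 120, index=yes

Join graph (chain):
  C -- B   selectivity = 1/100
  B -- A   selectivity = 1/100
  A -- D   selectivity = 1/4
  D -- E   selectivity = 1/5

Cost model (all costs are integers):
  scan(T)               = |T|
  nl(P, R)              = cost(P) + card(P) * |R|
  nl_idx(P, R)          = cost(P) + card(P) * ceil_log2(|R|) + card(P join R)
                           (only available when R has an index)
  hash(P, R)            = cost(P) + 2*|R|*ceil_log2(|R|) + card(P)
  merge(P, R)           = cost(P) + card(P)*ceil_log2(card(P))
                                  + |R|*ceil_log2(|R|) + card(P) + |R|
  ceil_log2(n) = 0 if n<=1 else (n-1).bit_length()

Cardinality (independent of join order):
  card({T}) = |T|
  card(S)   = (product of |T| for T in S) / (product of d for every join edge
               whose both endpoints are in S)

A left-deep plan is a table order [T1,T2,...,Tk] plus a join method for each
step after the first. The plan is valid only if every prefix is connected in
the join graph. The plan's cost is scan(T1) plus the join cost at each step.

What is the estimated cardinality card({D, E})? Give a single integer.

9600

Tables in S: D(400), E(120)
Edges inside S: D-E(d=5)
numerator = 400 * 120 = 48000
denominator = 5 = 5
card(S) = 48000 / 5 = 9600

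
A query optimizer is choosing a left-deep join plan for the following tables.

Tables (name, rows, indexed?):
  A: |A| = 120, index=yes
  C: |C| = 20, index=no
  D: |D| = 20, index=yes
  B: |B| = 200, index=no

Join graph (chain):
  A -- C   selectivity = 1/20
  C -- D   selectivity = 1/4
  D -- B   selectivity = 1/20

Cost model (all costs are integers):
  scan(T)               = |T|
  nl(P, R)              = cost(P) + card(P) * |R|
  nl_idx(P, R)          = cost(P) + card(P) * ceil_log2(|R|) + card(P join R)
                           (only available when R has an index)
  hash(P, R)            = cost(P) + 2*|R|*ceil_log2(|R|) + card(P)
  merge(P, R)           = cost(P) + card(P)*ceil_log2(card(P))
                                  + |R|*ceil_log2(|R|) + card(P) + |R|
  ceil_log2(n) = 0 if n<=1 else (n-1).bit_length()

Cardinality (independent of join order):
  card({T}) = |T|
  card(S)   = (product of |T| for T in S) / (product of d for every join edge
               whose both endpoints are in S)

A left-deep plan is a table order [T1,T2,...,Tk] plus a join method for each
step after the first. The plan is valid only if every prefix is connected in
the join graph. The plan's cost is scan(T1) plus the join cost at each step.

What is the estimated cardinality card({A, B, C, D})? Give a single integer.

Tables in S: A(120), B(200), C(20), D(20)
Edges inside S: A-C(d=20), C-D(d=4), D-B(d=20)
numerator = 120 * 200 * 20 * 20 = 9600000
denominator = 20 * 4 * 20 = 1600
card(S) = 9600000 / 1600 = 6000

6000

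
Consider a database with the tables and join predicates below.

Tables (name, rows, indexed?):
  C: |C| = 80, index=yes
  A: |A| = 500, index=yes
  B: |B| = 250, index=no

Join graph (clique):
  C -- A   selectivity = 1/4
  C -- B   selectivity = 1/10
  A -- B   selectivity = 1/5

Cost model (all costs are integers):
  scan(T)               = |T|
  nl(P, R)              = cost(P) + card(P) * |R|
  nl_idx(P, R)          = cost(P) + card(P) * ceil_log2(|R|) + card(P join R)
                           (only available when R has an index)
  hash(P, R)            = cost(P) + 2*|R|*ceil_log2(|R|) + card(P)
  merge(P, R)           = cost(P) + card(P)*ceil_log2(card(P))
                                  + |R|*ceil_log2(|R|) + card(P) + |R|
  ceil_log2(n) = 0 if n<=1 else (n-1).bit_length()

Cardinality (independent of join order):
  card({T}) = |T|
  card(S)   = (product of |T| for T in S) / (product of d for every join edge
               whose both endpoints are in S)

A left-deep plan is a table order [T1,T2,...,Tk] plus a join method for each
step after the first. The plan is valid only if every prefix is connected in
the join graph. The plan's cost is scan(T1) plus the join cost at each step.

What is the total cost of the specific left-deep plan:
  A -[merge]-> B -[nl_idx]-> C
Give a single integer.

step 1: scan A: cost=500, card=500
step 2: join B via merge
    card(P join B) = 500*250/(5) = 25000
    cost = 500 + 500*9 + 250*8 + 500 + 250 = 7750
step 3: join C via nl_idx
    card(P join C) = 25000*80/(4*10) = 50000
    cost = 7750 + 25000*7 + 50000 = 232750

232750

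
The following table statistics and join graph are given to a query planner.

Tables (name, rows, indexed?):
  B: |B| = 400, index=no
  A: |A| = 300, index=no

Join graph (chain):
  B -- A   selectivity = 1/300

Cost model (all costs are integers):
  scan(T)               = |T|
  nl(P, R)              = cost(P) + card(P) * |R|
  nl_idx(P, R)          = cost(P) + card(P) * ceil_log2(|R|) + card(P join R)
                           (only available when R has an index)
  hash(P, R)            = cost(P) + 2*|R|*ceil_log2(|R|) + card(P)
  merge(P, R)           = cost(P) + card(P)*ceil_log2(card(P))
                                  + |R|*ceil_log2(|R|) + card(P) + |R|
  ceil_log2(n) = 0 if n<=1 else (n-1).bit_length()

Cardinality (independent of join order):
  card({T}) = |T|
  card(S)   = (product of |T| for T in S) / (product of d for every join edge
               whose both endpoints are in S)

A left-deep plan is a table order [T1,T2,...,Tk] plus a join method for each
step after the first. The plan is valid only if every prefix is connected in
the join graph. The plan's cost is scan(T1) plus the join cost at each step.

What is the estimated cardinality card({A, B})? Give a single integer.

400

Tables in S: A(300), B(400)
Edges inside S: B-A(d=300)
numerator = 300 * 400 = 120000
denominator = 300 = 300
card(S) = 120000 / 300 = 400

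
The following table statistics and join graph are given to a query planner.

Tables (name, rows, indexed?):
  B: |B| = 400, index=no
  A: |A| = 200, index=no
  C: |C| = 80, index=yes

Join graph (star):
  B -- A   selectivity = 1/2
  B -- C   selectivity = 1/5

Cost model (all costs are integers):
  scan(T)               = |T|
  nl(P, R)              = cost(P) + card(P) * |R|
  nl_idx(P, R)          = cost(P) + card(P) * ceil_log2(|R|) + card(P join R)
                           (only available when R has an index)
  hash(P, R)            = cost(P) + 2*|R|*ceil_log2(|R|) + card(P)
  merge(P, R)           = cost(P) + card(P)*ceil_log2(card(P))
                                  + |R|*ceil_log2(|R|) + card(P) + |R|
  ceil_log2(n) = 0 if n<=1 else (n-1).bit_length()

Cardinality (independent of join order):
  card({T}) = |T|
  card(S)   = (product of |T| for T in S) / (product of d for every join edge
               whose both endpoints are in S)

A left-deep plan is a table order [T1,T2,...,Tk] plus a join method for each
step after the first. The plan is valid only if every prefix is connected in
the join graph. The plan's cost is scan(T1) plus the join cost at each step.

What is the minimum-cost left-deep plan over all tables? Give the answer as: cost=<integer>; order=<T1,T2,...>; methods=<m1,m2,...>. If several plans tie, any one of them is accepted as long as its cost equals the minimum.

Selinger DP (subsets sized 1..n):
  {B}: scan cost=400, card=400
  {A}: scan cost=200, card=200
  {C}: scan cost=80, card=80
  {AB}: card=40000; try (A,hash)→4000, (B,merge)→6000, (A,merge)→6200, (B,hash)→7600, (B,nl)→80200, (A,nl)→80400; best=4000 via (A,hash)
  {BC}: card=6400; try (C,hash)→1920, (B,merge)→4720, (C,merge)→5040, (B,hash)→7360, (C,nl_idx)→9600, (B,nl)→32080 …(+1); best=1920 via (C,hash)
  {ABC}: card=640000; try (A,hash)→11520, (C,hash)→45120, (A,merge)→93320, (C,merge)→684640, (C,nl_idx)→924000, (A,nl)→1281920 …(+1); best=11520 via (A,hash)

cost=11520; order=B,C,A; methods=hash,hash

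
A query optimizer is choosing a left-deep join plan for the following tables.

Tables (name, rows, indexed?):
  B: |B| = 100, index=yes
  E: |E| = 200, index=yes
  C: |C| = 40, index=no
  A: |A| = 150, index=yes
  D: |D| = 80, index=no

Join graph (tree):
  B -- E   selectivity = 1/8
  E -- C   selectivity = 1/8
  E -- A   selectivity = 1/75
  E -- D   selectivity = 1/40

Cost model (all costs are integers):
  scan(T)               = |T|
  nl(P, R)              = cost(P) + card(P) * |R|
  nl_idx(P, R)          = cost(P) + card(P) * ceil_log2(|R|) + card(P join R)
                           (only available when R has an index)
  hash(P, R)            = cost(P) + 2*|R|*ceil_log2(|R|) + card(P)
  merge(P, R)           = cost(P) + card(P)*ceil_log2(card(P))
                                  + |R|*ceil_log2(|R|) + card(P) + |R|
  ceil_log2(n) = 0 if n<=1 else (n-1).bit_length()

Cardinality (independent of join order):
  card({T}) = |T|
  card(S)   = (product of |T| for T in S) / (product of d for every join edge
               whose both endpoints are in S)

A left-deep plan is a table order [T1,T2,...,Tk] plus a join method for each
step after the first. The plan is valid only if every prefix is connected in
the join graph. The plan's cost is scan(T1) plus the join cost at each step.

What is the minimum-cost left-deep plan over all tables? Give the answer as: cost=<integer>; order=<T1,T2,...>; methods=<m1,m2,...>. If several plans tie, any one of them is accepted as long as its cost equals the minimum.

cost=9950; order=A,E,D,C,B; methods=nl_idx,hash,hash,hash

Selinger DP (subsets sized 1..n):
  {B}: scan cost=100, card=100
  {E}: scan cost=200, card=200
  {C}: scan cost=40, card=40
  {A}: scan cost=150, card=150
  {D}: scan cost=80, card=80
  {BE}: card=2500; try (B,hash)→1800, (E,merge)→2700, (B,merge)→2800, (E,hash)→3400, (E,nl_idx)→3400, (B,nl_idx)→4100 …(+2); best=1800 via (B,hash)
  {CE}: card=1000; try (C,hash)→880, (E,nl_idx)→1360, (E,merge)→2120, (C,merge)→2280, (E,hash)→3280, (E,nl)→8040 …(+1); best=880 via (C,hash)
  {AE}: card=400; try (E,nl_idx)→1750, (A,nl_idx)→2200, (A,hash)→2800, (E,merge)→3300, (A,merge)→3350, (E,hash)→3500 …(+2); best=1750 via (E,nl_idx)
  {DE}: card=400; try (E,nl_idx)→1120, (D,hash)→1520, (E,merge)→2520, (D,merge)→2640, (E,hash)→3360, (E,nl)→16080 …(+1); best=1120 via (E,nl_idx)
  {BCE}: card=12500; try (B,hash)→3280, (C,hash)→4780, (B,merge)→12680, (B,nl_idx)→20380, (C,merge)→34580, (B,nl)→100880 …(+1); best=3280 via (B,hash)
  {ABE}: card=5000; try (B,hash)→3550, (B,merge)→6550, (A,hash)→6700, (B,nl_idx)→9550, (A,nl_idx)→26800, (A,merge)→35650 …(+2); best=3550 via (B,hash)
  {BDE}: card=5000; try (B,hash)→2920, (D,hash)→5420, (B,merge)→5920, (B,nl_idx)→8920, (D,merge)→34940, (B,nl)→41120 …(+1); best=2920 via (B,hash)
  {ACE}: card=2000; try (C,hash)→2630, (A,hash)→4280, (C,merge)→6030, (A,nl_idx)→10880, (A,merge)→13230, (C,nl)→17750 …(+1); best=2630 via (C,hash)
  {CDE}: card=2000; try (C,hash)→2000, (D,hash)→3000, (C,merge)→5400, (D,merge)→12520, (C,nl)→17120, (D,nl)→80880; best=2000 via (C,hash)
  {ADE}: card=800; try (D,hash)→3270, (A,hash)→3920, (A,nl_idx)→5120, (D,merge)→6390, (A,merge)→6470, (D,nl)→33750 …(+1); best=3270 via (D,hash)
  {ABCE}: card=25000; try (B,hash)→6030, (C,hash)→9030, (A,hash)→18180, (B,merge)→27430, (B,nl_idx)→41630, (C,merge)→73830 …(+5); best=6030 via (B,hash)
  {BCDE}: card=25000; try (B,hash)→5400, (C,hash)→8400, (D,hash)→16900, (B,merge)→26800, (B,nl_idx)→41000, (C,merge)→73200 …(+4); best=5400 via (B,hash)
  {ABDE}: card=10000; try (B,hash)→5470, (D,hash)→9670, (A,hash)→10320, (B,merge)→12870, (B,nl_idx)→18870, (A,nl_idx)→52920 …(+5); best=5470 via (B,hash)
  {ACDE}: card=4000; try (C,hash)→4550, (D,hash)→5750, (A,hash)→6400, (C,merge)→12350, (A,nl_idx)→22000, (D,merge)→27270 …(+4); best=4550 via (C,hash)
  {ABCDE}: card=50000; try (B,hash)→9950, (C,hash)→15950, (D,hash)→32150, (A,hash)→32800, (B,merge)→57350, (B,nl_idx)→82550 …(+8); best=9950 via (B,hash)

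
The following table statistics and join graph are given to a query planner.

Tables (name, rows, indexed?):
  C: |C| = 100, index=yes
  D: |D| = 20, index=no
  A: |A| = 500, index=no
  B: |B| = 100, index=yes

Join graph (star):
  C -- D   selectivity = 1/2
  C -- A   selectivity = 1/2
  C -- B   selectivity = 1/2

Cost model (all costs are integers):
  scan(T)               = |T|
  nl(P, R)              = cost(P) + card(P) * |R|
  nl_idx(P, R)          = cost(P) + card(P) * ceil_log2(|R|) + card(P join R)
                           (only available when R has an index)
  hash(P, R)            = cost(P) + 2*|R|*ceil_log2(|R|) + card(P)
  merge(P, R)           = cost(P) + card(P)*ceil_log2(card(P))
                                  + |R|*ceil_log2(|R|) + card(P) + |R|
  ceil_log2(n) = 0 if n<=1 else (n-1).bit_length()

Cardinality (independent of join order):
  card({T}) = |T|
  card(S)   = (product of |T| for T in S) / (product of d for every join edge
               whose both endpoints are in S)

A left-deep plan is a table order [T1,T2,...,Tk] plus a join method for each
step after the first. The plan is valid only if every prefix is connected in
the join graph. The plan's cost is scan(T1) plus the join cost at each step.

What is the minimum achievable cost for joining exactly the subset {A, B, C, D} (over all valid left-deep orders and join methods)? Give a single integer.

Selinger DP over subsets of {A,B,C,D}:
  {C}: scan cost=100, card=100
  {D}: scan cost=20, card=20
  {A}: scan cost=500, card=500
  {B}: scan cost=100, card=100
  {CD}: card=1000; try (D,hash)→400, (C,merge)→940, (D,merge)→1020, (C,nl_idx)→1160, (C,hash)→1440, (C,nl)→2020 …(+1); best=400 via (D,hash)
  {AC}: card=25000; try (C,hash)→2400, (A,merge)→5900, (C,merge)→6300, (A,hash)→9200, (C,nl_idx)→29000, (A,nl)→50100 …(+1); best=2400 via (C,hash)
  {BC}: card=5000; try (C,hash)→1600, (B,hash)→1600, (C,merge)→1700, (B,merge)→1700, (C,nl_idx)→5800, (B,nl_idx)→5800 …(+2); best=1600 via (C,hash)
  {ACD}: card=250000; try (A,hash)→10400, (A,merge)→16400, (D,hash)→27600, (D,merge)→402520, (A,nl)→500400, (D,nl)→502400; best=10400 via (A,hash)
  {BCD}: card=50000; try (B,hash)→2800, (D,hash)→6800, (B,merge)→12200, (B,nl_idx)→57400, (D,merge)→71720, (B,nl)→100400 …(+1); best=2800 via (B,hash)
  {ABC}: card=1250000; try (A,hash)→15600, (B,hash)→28800, (A,merge)→76600, (B,merge)→403200, (B,nl_idx)→1427400, (A,nl)→2501600 …(+1); best=15600 via (A,hash)
  {ABCD}: card=12500000; try (A,hash)→61800, (B,hash)→261800, (A,merge)→857800, (D,hash)→1265800, (B,merge)→4761200, (B,nl_idx)→14260400 …(+4); best=61800 via (A,hash)

61800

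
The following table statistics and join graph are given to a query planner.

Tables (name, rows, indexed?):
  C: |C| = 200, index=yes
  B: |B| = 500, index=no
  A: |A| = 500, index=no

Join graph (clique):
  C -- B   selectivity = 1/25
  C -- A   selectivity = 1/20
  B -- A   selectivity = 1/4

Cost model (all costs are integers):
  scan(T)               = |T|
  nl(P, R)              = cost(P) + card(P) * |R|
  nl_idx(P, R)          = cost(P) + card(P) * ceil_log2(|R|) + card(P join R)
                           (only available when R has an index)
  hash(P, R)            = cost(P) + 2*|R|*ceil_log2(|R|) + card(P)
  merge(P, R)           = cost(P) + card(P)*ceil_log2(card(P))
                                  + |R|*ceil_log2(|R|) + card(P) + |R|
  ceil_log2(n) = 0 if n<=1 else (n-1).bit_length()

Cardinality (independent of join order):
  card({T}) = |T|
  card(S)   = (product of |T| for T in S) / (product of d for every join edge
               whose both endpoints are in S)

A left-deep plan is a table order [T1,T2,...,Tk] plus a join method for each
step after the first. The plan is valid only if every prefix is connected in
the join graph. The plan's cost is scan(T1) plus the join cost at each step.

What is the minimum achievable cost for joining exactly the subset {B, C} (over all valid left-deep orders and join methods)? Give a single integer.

Selinger DP over subsets of {B,C}:
  {C}: scan cost=200, card=200
  {B}: scan cost=500, card=500
  {BC}: card=4000; try (C,hash)→4200, (B,merge)→7000, (C,merge)→7300, (C,nl_idx)→8500, (B,hash)→9400, (B,nl)→100200 …(+1); best=4200 via (C,hash)

4200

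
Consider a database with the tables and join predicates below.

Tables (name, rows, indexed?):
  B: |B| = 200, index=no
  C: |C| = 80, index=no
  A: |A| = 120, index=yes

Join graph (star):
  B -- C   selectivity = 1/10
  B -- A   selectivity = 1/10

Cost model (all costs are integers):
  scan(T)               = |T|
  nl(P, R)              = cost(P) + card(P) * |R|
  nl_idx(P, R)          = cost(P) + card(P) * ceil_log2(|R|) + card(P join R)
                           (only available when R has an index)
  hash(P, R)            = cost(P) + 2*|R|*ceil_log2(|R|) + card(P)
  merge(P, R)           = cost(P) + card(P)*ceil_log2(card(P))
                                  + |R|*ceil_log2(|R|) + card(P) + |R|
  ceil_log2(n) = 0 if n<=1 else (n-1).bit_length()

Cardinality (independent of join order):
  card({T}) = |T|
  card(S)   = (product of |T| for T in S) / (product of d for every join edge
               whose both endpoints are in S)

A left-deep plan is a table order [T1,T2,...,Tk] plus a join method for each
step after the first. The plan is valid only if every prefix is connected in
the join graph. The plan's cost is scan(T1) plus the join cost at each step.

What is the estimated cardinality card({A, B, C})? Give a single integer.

Tables in S: A(120), B(200), C(80)
Edges inside S: B-C(d=10), B-A(d=10)
numerator = 120 * 200 * 80 = 1920000
denominator = 10 * 10 = 100
card(S) = 1920000 / 100 = 19200

19200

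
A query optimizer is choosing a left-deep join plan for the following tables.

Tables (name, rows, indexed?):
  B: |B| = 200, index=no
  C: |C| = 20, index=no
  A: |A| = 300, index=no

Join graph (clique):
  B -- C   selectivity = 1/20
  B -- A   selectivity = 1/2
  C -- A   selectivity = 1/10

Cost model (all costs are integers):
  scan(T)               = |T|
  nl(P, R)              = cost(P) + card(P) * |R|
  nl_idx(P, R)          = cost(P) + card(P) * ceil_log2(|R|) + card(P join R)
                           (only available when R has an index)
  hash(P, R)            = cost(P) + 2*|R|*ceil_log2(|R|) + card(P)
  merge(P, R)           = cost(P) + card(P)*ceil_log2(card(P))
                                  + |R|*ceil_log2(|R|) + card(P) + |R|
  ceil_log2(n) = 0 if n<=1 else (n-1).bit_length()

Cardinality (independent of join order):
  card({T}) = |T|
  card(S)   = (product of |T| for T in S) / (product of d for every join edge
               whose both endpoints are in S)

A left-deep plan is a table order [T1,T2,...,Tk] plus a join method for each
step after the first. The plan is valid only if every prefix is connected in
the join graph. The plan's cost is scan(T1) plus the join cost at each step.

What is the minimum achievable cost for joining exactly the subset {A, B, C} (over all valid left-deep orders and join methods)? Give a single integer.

Selinger DP over subsets of {A,B,C}:
  {B}: scan cost=200, card=200
  {C}: scan cost=20, card=20
  {A}: scan cost=300, card=300
  {BC}: card=200; try (C,hash)→600, (B,merge)→1940, (C,merge)→2120, (B,hash)→3240, (B,nl)→4020, (C,nl)→4200; best=600 via (C,hash)
  {AB}: card=30000; try (B,hash)→3800, (A,merge)→5000, (B,merge)→5100, (A,hash)→5800, (A,nl)→60200, (B,nl)→60300; best=3800 via (B,hash)
  {AC}: card=600; try (C,hash)→800, (A,merge)→3140, (C,merge)→3420, (A,hash)→5440, (A,nl)→6020, (C,nl)→6300; best=800 via (C,hash)
  {ABC}: card=3000; try (B,hash)→4600, (A,merge)→5400, (A,hash)→6200, (B,merge)→9200, (C,hash)→34000, (A,nl)→60600 …(+3); best=4600 via (B,hash)

4600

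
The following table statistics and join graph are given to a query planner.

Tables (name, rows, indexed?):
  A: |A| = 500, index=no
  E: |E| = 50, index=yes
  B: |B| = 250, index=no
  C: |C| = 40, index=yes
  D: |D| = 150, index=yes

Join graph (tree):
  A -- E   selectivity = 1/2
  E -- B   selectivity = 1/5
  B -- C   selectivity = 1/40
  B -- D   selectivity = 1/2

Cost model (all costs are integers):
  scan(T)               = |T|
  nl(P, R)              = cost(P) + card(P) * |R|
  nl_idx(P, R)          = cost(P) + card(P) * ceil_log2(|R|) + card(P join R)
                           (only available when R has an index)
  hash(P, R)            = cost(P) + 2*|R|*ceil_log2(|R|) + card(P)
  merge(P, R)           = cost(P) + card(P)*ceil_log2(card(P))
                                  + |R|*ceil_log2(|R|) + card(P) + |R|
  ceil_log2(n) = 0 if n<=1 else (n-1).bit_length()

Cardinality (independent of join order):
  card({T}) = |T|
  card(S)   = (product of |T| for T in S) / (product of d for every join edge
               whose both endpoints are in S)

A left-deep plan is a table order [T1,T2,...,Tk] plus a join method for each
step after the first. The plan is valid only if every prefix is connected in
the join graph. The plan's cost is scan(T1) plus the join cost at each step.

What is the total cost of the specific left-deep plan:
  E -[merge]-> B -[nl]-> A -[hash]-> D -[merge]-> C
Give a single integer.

1267505330

step 1: scan E: cost=50, card=50
step 2: join B via merge
    card(P join B) = 50*250/(5) = 2500
    cost = 50 + 50*6 + 250*8 + 50 + 250 = 2650
step 3: join A via nl
    card(P join A) = 2500*500/(2) = 625000
    cost = 2650 + 2500*500 = 1252650
step 4: join D via hash
    card(P join D) = 625000*150/(2) = 46875000
    cost = 1252650 + 2*150*8 + 625000 = 1880050
step 5: join C via merge
    card(P join C) = 46875000*40/(40) = 46875000
    cost = 1880050 + 46875000*26 + 40*6 + 46875000 + 40 = 1267505330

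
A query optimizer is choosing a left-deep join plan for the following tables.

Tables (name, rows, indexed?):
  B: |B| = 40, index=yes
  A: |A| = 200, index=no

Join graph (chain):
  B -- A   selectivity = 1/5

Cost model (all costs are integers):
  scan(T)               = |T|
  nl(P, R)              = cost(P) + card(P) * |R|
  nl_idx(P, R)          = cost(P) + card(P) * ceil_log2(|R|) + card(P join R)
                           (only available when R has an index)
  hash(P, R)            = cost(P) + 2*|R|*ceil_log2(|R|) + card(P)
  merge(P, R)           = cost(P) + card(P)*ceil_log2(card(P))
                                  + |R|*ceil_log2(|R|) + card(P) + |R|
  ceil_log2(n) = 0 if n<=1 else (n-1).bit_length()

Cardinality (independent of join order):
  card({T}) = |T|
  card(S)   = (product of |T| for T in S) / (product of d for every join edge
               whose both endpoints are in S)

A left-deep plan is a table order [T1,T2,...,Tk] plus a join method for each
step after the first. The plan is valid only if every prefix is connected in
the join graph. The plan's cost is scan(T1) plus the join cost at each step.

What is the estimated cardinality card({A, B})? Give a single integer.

Tables in S: A(200), B(40)
Edges inside S: B-A(d=5)
numerator = 200 * 40 = 8000
denominator = 5 = 5
card(S) = 8000 / 5 = 1600

1600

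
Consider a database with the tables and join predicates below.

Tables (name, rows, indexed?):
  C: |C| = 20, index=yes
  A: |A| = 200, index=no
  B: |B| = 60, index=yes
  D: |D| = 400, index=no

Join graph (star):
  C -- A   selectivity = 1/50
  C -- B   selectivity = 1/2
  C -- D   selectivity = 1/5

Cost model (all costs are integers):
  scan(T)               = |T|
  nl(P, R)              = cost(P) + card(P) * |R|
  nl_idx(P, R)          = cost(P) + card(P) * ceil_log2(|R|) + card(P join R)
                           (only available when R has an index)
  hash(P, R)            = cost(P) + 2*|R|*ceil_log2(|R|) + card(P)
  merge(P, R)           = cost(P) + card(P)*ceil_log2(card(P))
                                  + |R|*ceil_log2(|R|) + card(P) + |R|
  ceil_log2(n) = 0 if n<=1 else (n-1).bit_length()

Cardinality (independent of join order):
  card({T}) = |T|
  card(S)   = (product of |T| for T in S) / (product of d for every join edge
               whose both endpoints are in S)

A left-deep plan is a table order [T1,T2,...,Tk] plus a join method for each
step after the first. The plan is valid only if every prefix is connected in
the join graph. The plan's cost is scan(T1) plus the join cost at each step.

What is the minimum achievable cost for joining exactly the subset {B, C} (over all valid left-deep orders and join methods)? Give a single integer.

320

Selinger DP over subsets of {B,C}:
  {C}: scan cost=20, card=20
  {B}: scan cost=60, card=60
  {BC}: card=600; try (C,hash)→320, (B,merge)→560, (C,merge)→600, (B,nl_idx)→740, (B,hash)→760, (C,nl_idx)→960 …(+2); best=320 via (C,hash)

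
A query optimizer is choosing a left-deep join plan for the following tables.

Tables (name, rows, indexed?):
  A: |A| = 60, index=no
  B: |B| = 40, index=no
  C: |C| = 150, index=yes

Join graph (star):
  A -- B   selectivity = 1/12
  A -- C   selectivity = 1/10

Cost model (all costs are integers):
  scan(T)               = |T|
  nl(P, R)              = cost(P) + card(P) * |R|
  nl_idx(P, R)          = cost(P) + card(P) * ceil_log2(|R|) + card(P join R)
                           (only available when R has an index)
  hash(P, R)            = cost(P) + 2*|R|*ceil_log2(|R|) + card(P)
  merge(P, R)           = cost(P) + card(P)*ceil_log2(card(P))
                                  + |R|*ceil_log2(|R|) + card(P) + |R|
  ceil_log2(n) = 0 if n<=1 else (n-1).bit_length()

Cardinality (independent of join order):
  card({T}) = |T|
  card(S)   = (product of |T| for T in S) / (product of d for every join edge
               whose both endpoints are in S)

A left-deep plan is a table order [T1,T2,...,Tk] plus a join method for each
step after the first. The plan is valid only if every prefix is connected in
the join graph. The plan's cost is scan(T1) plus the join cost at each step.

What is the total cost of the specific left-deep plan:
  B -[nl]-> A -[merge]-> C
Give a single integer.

5590

step 1: scan B: cost=40, card=40
step 2: join A via nl
    card(P join A) = 40*60/(12) = 200
    cost = 40 + 40*60 = 2440
step 3: join C via merge
    card(P join C) = 200*150/(10) = 3000
    cost = 2440 + 200*8 + 150*8 + 200 + 150 = 5590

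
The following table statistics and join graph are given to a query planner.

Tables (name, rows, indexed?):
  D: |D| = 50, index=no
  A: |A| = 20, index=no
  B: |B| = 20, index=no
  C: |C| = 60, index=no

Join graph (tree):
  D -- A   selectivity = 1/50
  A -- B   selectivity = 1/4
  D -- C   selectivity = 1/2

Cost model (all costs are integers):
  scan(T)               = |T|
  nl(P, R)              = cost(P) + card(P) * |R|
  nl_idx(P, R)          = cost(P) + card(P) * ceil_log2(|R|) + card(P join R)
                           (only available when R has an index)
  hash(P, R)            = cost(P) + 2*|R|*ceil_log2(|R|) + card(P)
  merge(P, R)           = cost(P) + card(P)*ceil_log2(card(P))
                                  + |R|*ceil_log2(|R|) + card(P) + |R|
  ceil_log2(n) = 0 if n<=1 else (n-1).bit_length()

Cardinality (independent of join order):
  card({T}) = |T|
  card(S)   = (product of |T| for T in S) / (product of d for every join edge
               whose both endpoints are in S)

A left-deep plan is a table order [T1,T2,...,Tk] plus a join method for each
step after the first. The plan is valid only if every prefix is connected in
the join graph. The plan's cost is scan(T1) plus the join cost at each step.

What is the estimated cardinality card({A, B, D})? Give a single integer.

100

Tables in S: A(20), B(20), D(50)
Edges inside S: D-A(d=50), A-B(d=4)
numerator = 20 * 20 * 50 = 20000
denominator = 50 * 4 = 200
card(S) = 20000 / 200 = 100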